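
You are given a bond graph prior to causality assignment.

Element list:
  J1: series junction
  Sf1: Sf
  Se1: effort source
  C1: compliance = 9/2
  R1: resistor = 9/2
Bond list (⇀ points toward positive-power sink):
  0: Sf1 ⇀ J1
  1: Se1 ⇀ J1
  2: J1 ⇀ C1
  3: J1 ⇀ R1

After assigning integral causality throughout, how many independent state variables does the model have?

b0 stroke at Sf1  (Sf1 fixes flow; stroke at Sf1)
b1 stroke at J1  (Se1 fixes effort; stroke away)
b2 stroke at J1  (common-f at J1 fixed by 0)
b3 stroke at J1  (1-jn J1 has f-setter on 0)

1  (C1 all integral)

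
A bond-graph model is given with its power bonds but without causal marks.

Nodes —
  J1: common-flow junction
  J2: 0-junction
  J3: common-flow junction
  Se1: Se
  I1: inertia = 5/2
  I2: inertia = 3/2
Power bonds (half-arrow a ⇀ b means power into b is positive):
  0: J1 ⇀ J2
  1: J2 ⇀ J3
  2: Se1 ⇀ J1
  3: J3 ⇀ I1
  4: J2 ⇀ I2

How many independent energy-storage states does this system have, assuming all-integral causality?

b2 |J1  (Se1 (Se) sets effort on bond)
b0 |J2  (closing 1-jn rule on J1)
b1 |J3  (J2 effort already set via bond 0)
b4 |I2  (0-jn J2 has e-setter on 0)
b3 |I1  (only one flow-in slot at J3)

2  (I1, I2 all integral)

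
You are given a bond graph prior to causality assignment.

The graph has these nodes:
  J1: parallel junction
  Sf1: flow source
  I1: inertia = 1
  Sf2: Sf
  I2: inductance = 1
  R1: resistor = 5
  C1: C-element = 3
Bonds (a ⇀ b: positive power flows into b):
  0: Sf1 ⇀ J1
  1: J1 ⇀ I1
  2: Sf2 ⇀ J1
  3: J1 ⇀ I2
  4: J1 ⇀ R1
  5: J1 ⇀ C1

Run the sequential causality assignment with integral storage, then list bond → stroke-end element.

β0 stroke at Sf1  (Sf1 (Sf) sets flow on bond)
β2 stroke at Sf2  (Sf2 fixes flow; stroke at Sf2)
β1 stroke at I1  (I1 outputs flow p/I1)
β3 stroke at I2  (I2 outputs flow p/I2)
β5 stroke at J1  (C1 integral (e out))
β4 stroke at R1  (common-e at J1 fixed by 5)

#0 |Sf1
#1 |I1
#2 |Sf2
#3 |I2
#4 |R1
#5 |J1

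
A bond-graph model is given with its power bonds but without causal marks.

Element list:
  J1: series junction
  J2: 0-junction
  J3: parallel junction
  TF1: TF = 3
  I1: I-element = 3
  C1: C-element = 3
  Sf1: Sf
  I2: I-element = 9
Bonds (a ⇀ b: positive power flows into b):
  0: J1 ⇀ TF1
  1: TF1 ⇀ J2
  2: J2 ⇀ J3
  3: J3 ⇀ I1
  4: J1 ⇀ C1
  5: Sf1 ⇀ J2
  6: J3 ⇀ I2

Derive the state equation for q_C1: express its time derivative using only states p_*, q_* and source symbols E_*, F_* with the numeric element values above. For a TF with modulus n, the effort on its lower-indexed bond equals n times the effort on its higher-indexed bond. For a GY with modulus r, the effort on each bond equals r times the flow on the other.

dq_C1/dt = -F_Sf1/3 + p_I1/9 + p_I2/27

bond 5 stroke at Sf1  (Sf1: flow source, stroke at near end)
bond 3 stroke at I1  (I1 outputs flow p/I1)
bond 4 stroke at J1  (prefer integral on C1)
bond 0 stroke at TF1  (only one flow-in slot at J1)
bond 1 stroke at J2  (TF1: transformer flips bond 0)
bond 2 stroke at J3  (J2: bond 1 brought effort, rest push out)
bond 6 stroke at I2  (0-jn J3 has e-setter on 2)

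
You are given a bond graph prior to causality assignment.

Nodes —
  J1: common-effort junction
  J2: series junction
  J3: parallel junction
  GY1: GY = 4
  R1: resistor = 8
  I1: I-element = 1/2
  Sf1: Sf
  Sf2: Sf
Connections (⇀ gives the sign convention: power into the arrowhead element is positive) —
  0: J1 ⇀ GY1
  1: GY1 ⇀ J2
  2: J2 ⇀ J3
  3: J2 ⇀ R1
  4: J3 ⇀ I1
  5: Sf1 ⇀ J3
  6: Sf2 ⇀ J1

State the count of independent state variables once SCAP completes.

bond 5 stroke at Sf1  (Sf1 (Sf) sets flow on bond)
bond 6 stroke at Sf2  (source Sf2 imposes f)
bond 0 stroke at J1  (J1 needs exactly one e-in)
bond 1 stroke at J2  (GY1 both-in/both-out from 0)
bond 4 stroke at I1  (prefer integral on I1)
bond 2 stroke at J3  (only one effort-in slot at J3)
bond 3 stroke at J2  (J2: bond 2 brought flow, rest push out)

1  (I1 all integral)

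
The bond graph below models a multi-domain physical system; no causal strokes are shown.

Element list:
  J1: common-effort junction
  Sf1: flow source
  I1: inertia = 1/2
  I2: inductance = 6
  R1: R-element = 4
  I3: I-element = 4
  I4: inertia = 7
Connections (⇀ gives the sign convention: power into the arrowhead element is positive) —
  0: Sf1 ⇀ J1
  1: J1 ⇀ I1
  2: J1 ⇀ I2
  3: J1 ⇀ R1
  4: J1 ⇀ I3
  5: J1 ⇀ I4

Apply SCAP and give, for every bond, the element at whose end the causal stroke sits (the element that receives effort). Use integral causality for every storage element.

#0 stroke→Sf1  (Sf1: flow source, stroke at near end)
#1 stroke→I1  (I1 integral (f out))
#2 stroke→I2  (prefer integral on I2)
#4 stroke→I3  (I3: I, integral causality)
#5 stroke→I4  (I4: I, integral causality)
#3 stroke→J1  (J1 needs exactly one e-in)

#0 stroke→Sf1
#1 stroke→I1
#2 stroke→I2
#3 stroke→J1
#4 stroke→I3
#5 stroke→I4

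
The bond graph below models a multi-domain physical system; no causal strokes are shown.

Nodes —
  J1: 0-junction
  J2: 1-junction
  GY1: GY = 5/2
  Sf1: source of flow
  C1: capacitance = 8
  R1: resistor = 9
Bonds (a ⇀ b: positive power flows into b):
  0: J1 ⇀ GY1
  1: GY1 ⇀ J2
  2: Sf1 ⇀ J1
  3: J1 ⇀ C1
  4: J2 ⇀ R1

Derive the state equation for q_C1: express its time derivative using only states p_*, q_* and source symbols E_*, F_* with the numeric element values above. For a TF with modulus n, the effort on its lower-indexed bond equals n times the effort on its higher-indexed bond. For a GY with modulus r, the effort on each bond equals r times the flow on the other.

b2 →Sf1  (Sf1: flow source, stroke at near end)
b3 →J1  (C1 integral (e out))
b0 →GY1  (J1 effort already set via bond 3)
b1 →GY1  (GY1 both-in/both-out from 0)
b4 →J2  (J2: bond 1 brought flow, rest push out)

dq_C1/dt = F_Sf1 - 9*q_C1/50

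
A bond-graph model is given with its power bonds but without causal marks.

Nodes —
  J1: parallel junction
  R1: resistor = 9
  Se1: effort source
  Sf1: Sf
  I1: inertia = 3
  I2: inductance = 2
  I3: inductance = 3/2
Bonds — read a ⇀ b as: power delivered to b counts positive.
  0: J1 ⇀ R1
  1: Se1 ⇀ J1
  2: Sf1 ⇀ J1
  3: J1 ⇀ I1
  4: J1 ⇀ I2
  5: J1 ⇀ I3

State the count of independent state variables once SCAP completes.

#1 |J1  (Se1: effort source, stroke at far end)
#2 |Sf1  (source Sf1 imposes f)
#0 |R1  (common-e at J1 fixed by 1)
#3 |I1  (0-jn J1 has e-setter on 1)
#4 |I2  (J1: bond 1 brought effort, rest push out)
#5 |I3  (J1 effort already set via bond 1)

3  (I1, I2, I3 all integral)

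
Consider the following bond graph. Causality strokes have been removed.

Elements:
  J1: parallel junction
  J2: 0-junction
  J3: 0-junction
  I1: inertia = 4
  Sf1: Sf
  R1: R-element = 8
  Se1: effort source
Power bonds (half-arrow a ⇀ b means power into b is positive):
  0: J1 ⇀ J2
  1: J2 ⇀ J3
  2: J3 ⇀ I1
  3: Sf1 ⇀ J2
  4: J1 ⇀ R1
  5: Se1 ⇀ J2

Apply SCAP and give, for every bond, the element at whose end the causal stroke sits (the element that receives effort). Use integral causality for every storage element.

#0 stroke→J1
#1 stroke→J3
#2 stroke→I1
#3 stroke→Sf1
#4 stroke→R1
#5 stroke→J2

bond 3 stroke→Sf1  (Sf1 (Sf) sets flow on bond)
bond 5 stroke→J2  (Se1 (Se) sets effort on bond)
bond 0 stroke→J1  (J2 effort already set via bond 5)
bond 1 stroke→J3  (common-e at J2 fixed by 5)
bond 2 stroke→I1  (common-e at J3 fixed by 1)
bond 4 stroke→R1  (J1 effort already set via bond 0)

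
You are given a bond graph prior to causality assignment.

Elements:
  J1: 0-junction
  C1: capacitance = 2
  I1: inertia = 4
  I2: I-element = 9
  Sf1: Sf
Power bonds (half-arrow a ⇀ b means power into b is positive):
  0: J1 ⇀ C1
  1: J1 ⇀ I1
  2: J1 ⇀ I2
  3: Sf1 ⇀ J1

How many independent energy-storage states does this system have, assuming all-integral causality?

#3 →Sf1  (Sf1 (Sf) sets flow on bond)
#0 →J1  (C1: C, integral causality)
#1 →I1  (J1: bond 0 brought effort, rest push out)
#2 →I2  (0-jn J1 has e-setter on 0)

3  (C1, I1, I2 all integral)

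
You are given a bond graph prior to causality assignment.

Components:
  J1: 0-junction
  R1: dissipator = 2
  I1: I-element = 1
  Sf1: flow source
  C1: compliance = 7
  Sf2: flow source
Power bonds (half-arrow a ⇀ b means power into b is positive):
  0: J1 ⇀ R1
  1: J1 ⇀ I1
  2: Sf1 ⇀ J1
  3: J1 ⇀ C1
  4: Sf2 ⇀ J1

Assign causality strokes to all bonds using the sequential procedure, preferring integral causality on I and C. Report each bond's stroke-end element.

#0 stroke→R1
#1 stroke→I1
#2 stroke→Sf1
#3 stroke→J1
#4 stroke→Sf2

#2 |Sf1  (Sf1 (Sf) sets flow on bond)
#4 |Sf2  (Sf2 (Sf) sets flow on bond)
#1 |I1  (prefer integral on I1)
#3 |J1  (C1 integral (e out))
#0 |R1  (J1 effort already set via bond 3)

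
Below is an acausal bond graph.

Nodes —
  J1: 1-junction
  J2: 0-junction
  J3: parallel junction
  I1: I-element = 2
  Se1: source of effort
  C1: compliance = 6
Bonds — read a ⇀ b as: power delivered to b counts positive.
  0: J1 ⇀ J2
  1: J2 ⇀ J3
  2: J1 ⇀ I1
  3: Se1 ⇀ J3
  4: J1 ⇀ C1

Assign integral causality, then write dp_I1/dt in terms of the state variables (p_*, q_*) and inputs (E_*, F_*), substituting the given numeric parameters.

dp_I1/dt = -E_Se1 - q_C1/6

#3 stroke→J3  (Se1 fixes effort; stroke away)
#1 stroke→J2  (J3 effort already set via bond 3)
#0 stroke→J1  (0-jn J2 has e-setter on 1)
#2 stroke→I1  (I1 outputs flow p/I1)
#4 stroke→J1  (common-f at J1 fixed by 2)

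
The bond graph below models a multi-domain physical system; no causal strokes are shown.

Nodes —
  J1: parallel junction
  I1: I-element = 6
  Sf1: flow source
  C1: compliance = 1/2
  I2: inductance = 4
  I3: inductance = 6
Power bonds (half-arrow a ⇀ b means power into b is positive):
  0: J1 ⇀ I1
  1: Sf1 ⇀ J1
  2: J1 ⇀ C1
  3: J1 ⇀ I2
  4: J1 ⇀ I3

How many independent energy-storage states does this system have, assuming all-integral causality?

β1 stroke→Sf1  (source Sf1 imposes f)
β0 stroke→I1  (I1 outputs flow p/I1)
β2 stroke→J1  (C1 integral (e out))
β3 stroke→I2  (common-e at J1 fixed by 2)
β4 stroke→I3  (0-jn J1 has e-setter on 2)

4  (C1, I1, I2, I3 all integral)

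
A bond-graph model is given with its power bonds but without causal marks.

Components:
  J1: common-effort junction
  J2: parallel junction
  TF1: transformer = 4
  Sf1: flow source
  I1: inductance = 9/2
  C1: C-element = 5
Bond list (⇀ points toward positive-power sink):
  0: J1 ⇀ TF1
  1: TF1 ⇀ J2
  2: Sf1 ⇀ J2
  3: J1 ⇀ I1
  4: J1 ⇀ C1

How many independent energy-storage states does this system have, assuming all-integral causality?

2  (C1, I1 all integral)

bond 2 stroke→Sf1  (Sf1 fixes flow; stroke at Sf1)
bond 1 stroke→J2  (closing 0-jn rule on J2)
bond 0 stroke→TF1  (through TF1, causality passes straight; one stroke at TF1)
bond 3 stroke→I1  (I1 outputs flow p/I1)
bond 4 stroke→J1  (only one effort-in slot at J1)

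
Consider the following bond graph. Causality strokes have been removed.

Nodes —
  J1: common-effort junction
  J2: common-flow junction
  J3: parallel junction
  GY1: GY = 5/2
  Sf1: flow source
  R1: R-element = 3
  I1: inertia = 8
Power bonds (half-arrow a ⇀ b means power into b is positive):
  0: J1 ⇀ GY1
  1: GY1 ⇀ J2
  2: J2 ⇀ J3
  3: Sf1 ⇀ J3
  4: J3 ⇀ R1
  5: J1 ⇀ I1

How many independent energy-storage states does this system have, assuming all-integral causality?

1  (I1 all integral)

#3 stroke at Sf1  (Sf1 fixes flow; stroke at Sf1)
#5 stroke at I1  (I1 outputs flow p/I1)
#0 stroke at J1  (only one effort-in slot at J1)
#1 stroke at J2  (through GY1, causality inverts; strokes same side of GY1)
#2 stroke at J3  (J2 needs exactly one f-in)
#4 stroke at R1  (0-jn J3 has e-setter on 2)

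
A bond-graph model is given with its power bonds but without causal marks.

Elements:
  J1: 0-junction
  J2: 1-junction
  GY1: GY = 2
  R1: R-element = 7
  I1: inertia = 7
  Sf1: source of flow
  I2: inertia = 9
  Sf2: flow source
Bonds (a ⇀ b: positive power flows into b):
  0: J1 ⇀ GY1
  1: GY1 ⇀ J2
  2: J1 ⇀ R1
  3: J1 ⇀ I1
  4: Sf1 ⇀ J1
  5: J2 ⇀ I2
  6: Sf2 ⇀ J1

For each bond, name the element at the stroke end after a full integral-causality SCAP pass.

β0 stroke→J1
β1 stroke→J2
β2 stroke→R1
β3 stroke→I1
β4 stroke→Sf1
β5 stroke→I2
β6 stroke→Sf2

b4 stroke at Sf1  (Sf1 (Sf) sets flow on bond)
b6 stroke at Sf2  (Sf2 fixes flow; stroke at Sf2)
b3 stroke at I1  (I1: I, integral causality)
b5 stroke at I2  (I2 outputs flow p/I2)
b1 stroke at J2  (common-f at J2 fixed by 5)
b0 stroke at J1  (GY GY1: same side as bond 1)
b2 stroke at R1  (J1 effort already set via bond 0)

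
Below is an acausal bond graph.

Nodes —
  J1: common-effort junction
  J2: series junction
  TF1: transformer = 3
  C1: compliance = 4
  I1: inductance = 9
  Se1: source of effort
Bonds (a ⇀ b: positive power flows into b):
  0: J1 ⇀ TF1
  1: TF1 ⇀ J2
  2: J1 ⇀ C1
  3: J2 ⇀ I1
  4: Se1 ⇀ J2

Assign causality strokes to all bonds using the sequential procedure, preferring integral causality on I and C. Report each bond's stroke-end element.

b4 stroke→J2  (source Se1 imposes e)
b2 stroke→J1  (C1: C, integral causality)
b0 stroke→TF1  (J1: bond 2 brought effort, rest push out)
b1 stroke→J2  (through TF1, causality passes straight; one stroke at TF1)
b3 stroke→I1  (closing 1-jn rule on J2)

β0 |TF1
β1 |J2
β2 |J1
β3 |I1
β4 |J2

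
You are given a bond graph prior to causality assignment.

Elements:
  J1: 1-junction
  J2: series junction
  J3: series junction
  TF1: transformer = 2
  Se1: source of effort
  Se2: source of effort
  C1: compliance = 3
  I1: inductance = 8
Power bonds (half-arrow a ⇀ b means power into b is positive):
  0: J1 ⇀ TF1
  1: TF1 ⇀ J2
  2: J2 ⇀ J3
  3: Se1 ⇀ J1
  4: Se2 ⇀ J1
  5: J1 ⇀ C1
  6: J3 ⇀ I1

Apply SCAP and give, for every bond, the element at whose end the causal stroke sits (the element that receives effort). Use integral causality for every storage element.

#3 stroke→J1  (Se1 fixes effort; stroke away)
#4 stroke→J1  (source Se2 imposes e)
#5 stroke→J1  (C1: C, integral causality)
#0 stroke→TF1  (only one flow-in slot at J1)
#1 stroke→J2  (TF1: transformer flips bond 0)
#2 stroke→J3  (J2: last free bond brings flow in)
#6 stroke→I1  (only one flow-in slot at J3)

bond 0 →TF1
bond 1 →J2
bond 2 →J3
bond 3 →J1
bond 4 →J1
bond 5 →J1
bond 6 →I1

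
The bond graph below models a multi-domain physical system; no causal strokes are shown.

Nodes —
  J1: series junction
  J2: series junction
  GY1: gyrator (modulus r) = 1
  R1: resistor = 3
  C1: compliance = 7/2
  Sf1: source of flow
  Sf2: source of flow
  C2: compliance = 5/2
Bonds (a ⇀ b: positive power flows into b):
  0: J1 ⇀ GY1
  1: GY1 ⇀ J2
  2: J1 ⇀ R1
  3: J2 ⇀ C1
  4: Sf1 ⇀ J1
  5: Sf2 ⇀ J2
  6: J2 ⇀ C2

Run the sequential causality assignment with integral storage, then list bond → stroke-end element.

#0 |J1
#1 |J2
#2 |J1
#3 |J2
#4 |Sf1
#5 |Sf2
#6 |J2

#4 stroke→Sf1  (Sf1 (Sf) sets flow on bond)
#5 stroke→Sf2  (Sf2: flow source, stroke at near end)
#0 stroke→J1  (J1 flow already set via bond 4)
#2 stroke→J1  (1-jn J1 has f-setter on 4)
#1 stroke→J2  (common-f at J2 fixed by 5)
#3 stroke→J2  (J2 flow already set via bond 5)
#6 stroke→J2  (1-jn J2 has f-setter on 5)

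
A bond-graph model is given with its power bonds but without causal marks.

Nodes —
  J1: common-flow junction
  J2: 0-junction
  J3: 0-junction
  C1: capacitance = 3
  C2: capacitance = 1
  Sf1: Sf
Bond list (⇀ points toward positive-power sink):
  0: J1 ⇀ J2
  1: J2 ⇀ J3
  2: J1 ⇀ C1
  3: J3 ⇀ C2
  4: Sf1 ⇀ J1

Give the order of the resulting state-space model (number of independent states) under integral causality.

β4 →Sf1  (Sf1 fixes flow; stroke at Sf1)
β0 →J1  (J1 flow already set via bond 4)
β2 →J1  (common-f at J1 fixed by 4)
β1 →J2  (J2: last free bond brings effort in)
β3 →J3  (J3 needs exactly one e-in)

2  (C1, C2 all integral)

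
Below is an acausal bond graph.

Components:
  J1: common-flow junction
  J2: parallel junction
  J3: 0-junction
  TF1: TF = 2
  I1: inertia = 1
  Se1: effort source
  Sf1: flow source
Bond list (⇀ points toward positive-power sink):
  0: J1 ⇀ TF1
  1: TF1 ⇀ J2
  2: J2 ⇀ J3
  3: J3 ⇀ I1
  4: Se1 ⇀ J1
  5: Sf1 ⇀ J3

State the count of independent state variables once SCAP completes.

bond 4 |J1  (Se1 (Se) sets effort on bond)
bond 5 |Sf1  (Sf1: flow source, stroke at near end)
bond 0 |TF1  (J1 needs exactly one f-in)
bond 1 |J2  (through TF1, causality passes straight; one stroke at TF1)
bond 2 |J3  (common-e at J2 fixed by 1)
bond 3 |I1  (J3: bond 2 brought effort, rest push out)

1  (I1 all integral)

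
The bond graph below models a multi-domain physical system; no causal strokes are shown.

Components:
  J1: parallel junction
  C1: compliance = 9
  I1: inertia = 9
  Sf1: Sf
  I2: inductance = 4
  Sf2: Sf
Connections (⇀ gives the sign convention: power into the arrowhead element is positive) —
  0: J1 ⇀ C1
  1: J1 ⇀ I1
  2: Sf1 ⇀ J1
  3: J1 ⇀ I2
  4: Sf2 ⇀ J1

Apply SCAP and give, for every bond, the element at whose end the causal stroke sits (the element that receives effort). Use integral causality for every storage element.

β2 |Sf1  (source Sf1 imposes f)
β4 |Sf2  (source Sf2 imposes f)
β0 |J1  (C1 outputs effort q/C1)
β1 |I1  (J1: bond 0 brought effort, rest push out)
β3 |I2  (J1: bond 0 brought effort, rest push out)

β0 stroke at J1
β1 stroke at I1
β2 stroke at Sf1
β3 stroke at I2
β4 stroke at Sf2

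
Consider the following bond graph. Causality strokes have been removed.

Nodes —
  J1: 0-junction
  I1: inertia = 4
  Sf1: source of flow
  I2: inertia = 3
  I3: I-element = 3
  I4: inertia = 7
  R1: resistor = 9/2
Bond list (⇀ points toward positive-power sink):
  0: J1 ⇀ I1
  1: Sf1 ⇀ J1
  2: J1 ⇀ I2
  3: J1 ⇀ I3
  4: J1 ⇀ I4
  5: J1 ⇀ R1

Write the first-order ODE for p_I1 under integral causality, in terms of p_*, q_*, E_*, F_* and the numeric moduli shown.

bond 1 →Sf1  (Sf1 (Sf) sets flow on bond)
bond 0 →I1  (I1: I, integral causality)
bond 2 →I2  (I2 integral (f out))
bond 3 →I3  (I3: I, integral causality)
bond 4 →I4  (prefer integral on I4)
bond 5 →J1  (J1: last free bond brings effort in)

dp_I1/dt = 9*F_Sf1/2 - 9*p_I1/8 - 3*p_I2/2 - 3*p_I3/2 - 9*p_I4/14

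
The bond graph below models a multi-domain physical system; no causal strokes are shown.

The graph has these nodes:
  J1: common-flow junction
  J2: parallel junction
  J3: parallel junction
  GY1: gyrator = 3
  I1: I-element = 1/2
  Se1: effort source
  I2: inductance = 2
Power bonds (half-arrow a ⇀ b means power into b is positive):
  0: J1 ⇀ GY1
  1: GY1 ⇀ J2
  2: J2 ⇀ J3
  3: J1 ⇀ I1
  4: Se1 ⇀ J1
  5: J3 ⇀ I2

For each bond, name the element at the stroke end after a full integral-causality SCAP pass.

b4 |J1  (Se1: effort source, stroke at far end)
b3 |I1  (I1 integral (f out))
b0 |J1  (1-jn J1 has f-setter on 3)
b1 |J2  (through GY1, causality inverts; strokes same side of GY1)
b2 |J3  (J2 effort already set via bond 1)
b5 |I2  (J3: bond 2 brought effort, rest push out)

bond 0 →J1
bond 1 →J2
bond 2 →J3
bond 3 →I1
bond 4 →J1
bond 5 →I2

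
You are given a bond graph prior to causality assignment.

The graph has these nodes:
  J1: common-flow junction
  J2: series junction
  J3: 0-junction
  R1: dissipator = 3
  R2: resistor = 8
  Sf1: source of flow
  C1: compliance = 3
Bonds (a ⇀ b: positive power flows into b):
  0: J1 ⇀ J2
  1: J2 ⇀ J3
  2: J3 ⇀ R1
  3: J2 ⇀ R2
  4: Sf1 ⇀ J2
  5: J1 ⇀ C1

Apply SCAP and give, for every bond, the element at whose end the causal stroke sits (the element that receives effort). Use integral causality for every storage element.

#4 stroke at Sf1  (Sf1 fixes flow; stroke at Sf1)
#0 stroke at J2  (J2 flow already set via bond 4)
#1 stroke at J2  (J2 flow already set via bond 4)
#3 stroke at J2  (J2: bond 4 brought flow, rest push out)
#2 stroke at J3  (closing 0-jn rule on J3)
#5 stroke at J1  (common-f at J1 fixed by 0)

β0 stroke at J2
β1 stroke at J2
β2 stroke at J3
β3 stroke at J2
β4 stroke at Sf1
β5 stroke at J1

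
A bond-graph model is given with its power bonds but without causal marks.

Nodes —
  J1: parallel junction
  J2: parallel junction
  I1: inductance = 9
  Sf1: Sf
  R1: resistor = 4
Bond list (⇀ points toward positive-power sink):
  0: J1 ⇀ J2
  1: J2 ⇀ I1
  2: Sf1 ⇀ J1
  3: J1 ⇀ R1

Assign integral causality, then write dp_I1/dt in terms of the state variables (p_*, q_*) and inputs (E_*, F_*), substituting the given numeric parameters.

b2 →Sf1  (source Sf1 imposes f)
b1 →I1  (I1 integral (f out))
b0 →J2  (J2 needs exactly one e-in)
b3 →J1  (J1 needs exactly one e-in)

dp_I1/dt = 4*F_Sf1 - 4*p_I1/9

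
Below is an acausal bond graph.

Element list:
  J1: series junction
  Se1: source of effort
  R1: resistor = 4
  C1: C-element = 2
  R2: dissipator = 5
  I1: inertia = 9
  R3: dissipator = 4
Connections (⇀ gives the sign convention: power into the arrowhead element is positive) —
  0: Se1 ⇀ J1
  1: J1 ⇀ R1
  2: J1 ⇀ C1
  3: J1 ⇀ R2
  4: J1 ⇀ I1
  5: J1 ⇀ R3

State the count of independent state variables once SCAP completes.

2  (C1, I1 all integral)

#0 →J1  (Se1: effort source, stroke at far end)
#2 →J1  (C1 outputs effort q/C1)
#4 →I1  (I1 integral (f out))
#1 →J1  (1-jn J1 has f-setter on 4)
#3 →J1  (J1: bond 4 brought flow, rest push out)
#5 →J1  (1-jn J1 has f-setter on 4)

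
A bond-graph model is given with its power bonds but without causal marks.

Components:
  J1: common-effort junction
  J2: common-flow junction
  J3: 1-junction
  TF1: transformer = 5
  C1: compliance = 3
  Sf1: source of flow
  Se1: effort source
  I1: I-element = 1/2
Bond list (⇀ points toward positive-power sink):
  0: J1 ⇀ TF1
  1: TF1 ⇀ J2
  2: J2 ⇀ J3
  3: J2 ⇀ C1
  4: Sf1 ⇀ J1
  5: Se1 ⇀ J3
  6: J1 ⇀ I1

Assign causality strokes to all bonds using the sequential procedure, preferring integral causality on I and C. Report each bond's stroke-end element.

b0 →J1
b1 →TF1
b2 →J2
b3 →J2
b4 →Sf1
b5 →J3
b6 →I1

b4 stroke at Sf1  (source Sf1 imposes f)
b5 stroke at J3  (Se1: effort source, stroke at far end)
b2 stroke at J2  (J3 needs exactly one f-in)
b3 stroke at J2  (C1 outputs effort q/C1)
b1 stroke at TF1  (J2 needs exactly one f-in)
b0 stroke at J1  (TF TF1: opposite of bond 1)
b6 stroke at I1  (0-jn J1 has e-setter on 0)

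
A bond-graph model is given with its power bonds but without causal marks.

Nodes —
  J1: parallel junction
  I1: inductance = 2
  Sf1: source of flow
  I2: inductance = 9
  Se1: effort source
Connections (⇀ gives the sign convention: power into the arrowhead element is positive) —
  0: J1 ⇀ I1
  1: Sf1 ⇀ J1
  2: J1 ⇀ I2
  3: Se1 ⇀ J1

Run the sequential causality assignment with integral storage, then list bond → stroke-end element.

#0 |I1
#1 |Sf1
#2 |I2
#3 |J1

bond 1 |Sf1  (Sf1 fixes flow; stroke at Sf1)
bond 3 |J1  (source Se1 imposes e)
bond 0 |I1  (J1: bond 3 brought effort, rest push out)
bond 2 |I2  (0-jn J1 has e-setter on 3)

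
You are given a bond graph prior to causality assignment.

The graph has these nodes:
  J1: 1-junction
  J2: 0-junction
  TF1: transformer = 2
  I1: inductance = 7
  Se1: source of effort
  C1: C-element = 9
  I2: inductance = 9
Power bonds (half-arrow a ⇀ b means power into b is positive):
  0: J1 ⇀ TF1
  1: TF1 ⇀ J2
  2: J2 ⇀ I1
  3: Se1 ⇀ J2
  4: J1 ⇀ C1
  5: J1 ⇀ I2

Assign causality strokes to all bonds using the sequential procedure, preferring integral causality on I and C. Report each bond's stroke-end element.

#0 stroke at J1
#1 stroke at TF1
#2 stroke at I1
#3 stroke at J2
#4 stroke at J1
#5 stroke at I2

bond 3 →J2  (Se1 fixes effort; stroke away)
bond 1 →TF1  (J2: bond 3 brought effort, rest push out)
bond 2 →I1  (0-jn J2 has e-setter on 3)
bond 0 →J1  (TF1: transformer flips bond 1)
bond 4 →J1  (prefer integral on C1)
bond 5 →I2  (closing 1-jn rule on J1)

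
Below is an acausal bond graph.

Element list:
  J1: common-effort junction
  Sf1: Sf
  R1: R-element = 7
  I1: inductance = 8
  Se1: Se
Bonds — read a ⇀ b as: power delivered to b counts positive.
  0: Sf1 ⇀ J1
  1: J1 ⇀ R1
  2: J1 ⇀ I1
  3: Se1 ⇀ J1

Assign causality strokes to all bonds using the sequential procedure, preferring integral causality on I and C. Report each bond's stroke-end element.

β0 →Sf1  (source Sf1 imposes f)
β3 →J1  (Se1: effort source, stroke at far end)
β1 →R1  (J1: bond 3 brought effort, rest push out)
β2 →I1  (J1 effort already set via bond 3)

#0 |Sf1
#1 |R1
#2 |I1
#3 |J1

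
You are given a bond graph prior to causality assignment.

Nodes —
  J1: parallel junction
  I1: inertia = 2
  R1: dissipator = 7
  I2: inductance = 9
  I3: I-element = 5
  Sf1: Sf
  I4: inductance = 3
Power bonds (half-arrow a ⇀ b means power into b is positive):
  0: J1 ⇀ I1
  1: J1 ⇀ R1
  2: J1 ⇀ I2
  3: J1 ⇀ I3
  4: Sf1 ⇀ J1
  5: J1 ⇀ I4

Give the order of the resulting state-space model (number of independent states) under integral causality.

4  (I1, I2, I3, I4 all integral)

bond 4 stroke→Sf1  (Sf1 (Sf) sets flow on bond)
bond 0 stroke→I1  (I1 integral (f out))
bond 2 stroke→I2  (I2 integral (f out))
bond 3 stroke→I3  (I3 integral (f out))
bond 5 stroke→I4  (I4 outputs flow p/I4)
bond 1 stroke→J1  (J1: last free bond brings effort in)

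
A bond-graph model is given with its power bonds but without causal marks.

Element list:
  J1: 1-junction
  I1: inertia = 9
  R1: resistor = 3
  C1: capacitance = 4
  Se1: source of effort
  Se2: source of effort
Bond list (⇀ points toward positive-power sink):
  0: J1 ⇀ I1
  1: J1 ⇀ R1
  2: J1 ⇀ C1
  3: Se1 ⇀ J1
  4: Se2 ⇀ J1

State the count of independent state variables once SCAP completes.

#3 stroke→J1  (Se1: effort source, stroke at far end)
#4 stroke→J1  (Se2 fixes effort; stroke away)
#0 stroke→I1  (prefer integral on I1)
#1 stroke→J1  (1-jn J1 has f-setter on 0)
#2 stroke→J1  (J1: bond 0 brought flow, rest push out)

2  (C1, I1 all integral)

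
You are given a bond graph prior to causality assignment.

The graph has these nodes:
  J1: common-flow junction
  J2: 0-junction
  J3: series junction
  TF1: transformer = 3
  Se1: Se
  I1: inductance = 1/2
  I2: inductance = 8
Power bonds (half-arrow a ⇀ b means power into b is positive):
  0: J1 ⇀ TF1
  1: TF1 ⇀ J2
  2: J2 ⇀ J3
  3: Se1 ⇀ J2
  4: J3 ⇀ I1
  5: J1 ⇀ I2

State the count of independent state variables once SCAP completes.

2  (I1, I2 all integral)

b3 stroke at J2  (source Se1 imposes e)
b1 stroke at TF1  (0-jn J2 has e-setter on 3)
b2 stroke at J3  (J2 effort already set via bond 3)
b4 stroke at I1  (only one flow-in slot at J3)
b0 stroke at J1  (TF1 one-in-one-out from 1)
b5 stroke at I2  (J1 needs exactly one f-in)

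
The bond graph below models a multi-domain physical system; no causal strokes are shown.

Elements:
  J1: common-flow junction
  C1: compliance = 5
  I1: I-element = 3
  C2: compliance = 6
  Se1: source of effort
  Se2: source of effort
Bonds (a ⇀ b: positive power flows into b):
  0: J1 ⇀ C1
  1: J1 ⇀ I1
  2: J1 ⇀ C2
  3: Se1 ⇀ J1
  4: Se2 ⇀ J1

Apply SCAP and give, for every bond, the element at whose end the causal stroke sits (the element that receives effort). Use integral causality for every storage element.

#3 stroke at J1  (Se1 fixes effort; stroke away)
#4 stroke at J1  (Se2 (Se) sets effort on bond)
#0 stroke at J1  (C1 outputs effort q/C1)
#1 stroke at I1  (I1 integral (f out))
#2 stroke at J1  (J1 flow already set via bond 1)

#0 stroke at J1
#1 stroke at I1
#2 stroke at J1
#3 stroke at J1
#4 stroke at J1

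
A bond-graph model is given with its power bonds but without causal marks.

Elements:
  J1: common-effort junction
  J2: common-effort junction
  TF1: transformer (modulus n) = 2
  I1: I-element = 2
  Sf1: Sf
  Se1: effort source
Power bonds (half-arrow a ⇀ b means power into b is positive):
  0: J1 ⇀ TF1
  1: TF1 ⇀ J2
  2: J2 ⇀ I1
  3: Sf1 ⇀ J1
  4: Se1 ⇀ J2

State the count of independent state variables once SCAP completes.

1  (I1 all integral)

β3 →Sf1  (Sf1: flow source, stroke at near end)
β4 →J2  (source Se1 imposes e)
β0 →J1  (only one effort-in slot at J1)
β1 →TF1  (0-jn J2 has e-setter on 4)
β2 →I1  (common-e at J2 fixed by 4)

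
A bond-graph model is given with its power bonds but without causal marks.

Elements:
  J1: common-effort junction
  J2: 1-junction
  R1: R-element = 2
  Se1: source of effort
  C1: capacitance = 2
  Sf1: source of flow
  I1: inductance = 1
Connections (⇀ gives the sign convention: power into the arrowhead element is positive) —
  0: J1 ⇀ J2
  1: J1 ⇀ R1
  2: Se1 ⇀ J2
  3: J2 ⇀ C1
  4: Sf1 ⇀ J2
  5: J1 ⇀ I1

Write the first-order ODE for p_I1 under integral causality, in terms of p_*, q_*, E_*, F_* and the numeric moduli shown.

dp_I1/dt = -2*F_Sf1 - 2*p_I1

β2 →J2  (Se1 fixes effort; stroke away)
β4 →Sf1  (Sf1 (Sf) sets flow on bond)
β0 →J2  (J2 flow already set via bond 4)
β3 →J2  (1-jn J2 has f-setter on 4)
β5 →I1  (prefer integral on I1)
β1 →J1  (J1 needs exactly one e-in)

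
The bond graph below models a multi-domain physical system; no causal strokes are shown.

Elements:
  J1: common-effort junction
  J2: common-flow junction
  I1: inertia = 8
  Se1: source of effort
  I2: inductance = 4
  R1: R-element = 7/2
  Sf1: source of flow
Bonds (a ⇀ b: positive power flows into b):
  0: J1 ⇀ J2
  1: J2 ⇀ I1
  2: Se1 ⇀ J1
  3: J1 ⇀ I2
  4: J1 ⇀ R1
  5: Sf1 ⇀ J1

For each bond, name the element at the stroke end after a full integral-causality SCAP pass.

β2 |J1  (Se1 (Se) sets effort on bond)
β5 |Sf1  (Sf1: flow source, stroke at near end)
β0 |J2  (J1: bond 2 brought effort, rest push out)
β3 |I2  (J1 effort already set via bond 2)
β4 |R1  (0-jn J1 has e-setter on 2)
β1 |I1  (closing 1-jn rule on J2)

β0 |J2
β1 |I1
β2 |J1
β3 |I2
β4 |R1
β5 |Sf1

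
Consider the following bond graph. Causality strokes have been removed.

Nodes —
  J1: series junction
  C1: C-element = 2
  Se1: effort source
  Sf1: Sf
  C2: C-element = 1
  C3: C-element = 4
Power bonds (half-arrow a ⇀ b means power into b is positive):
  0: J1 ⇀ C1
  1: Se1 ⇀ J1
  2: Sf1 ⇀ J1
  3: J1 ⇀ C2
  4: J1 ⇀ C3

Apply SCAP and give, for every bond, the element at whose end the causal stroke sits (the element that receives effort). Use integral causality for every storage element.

bond 0 |J1
bond 1 |J1
bond 2 |Sf1
bond 3 |J1
bond 4 |J1

β1 stroke at J1  (Se1: effort source, stroke at far end)
β2 stroke at Sf1  (source Sf1 imposes f)
β0 stroke at J1  (J1: bond 2 brought flow, rest push out)
β3 stroke at J1  (J1: bond 2 brought flow, rest push out)
β4 stroke at J1  (J1: bond 2 brought flow, rest push out)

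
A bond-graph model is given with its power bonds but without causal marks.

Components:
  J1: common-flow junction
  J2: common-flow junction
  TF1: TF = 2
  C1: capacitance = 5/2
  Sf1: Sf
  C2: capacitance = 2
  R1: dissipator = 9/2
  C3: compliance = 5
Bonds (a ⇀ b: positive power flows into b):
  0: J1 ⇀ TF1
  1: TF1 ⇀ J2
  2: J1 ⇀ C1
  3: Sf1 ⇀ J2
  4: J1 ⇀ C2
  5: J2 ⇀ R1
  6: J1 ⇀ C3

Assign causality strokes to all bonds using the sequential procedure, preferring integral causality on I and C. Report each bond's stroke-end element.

bond 0 |TF1
bond 1 |J2
bond 2 |J1
bond 3 |Sf1
bond 4 |J1
bond 5 |J2
bond 6 |J1

b3 |Sf1  (Sf1: flow source, stroke at near end)
b1 |J2  (J2: bond 3 brought flow, rest push out)
b5 |J2  (J2: bond 3 brought flow, rest push out)
b0 |TF1  (through TF1, causality passes straight; one stroke at TF1)
b2 |J1  (common-f at J1 fixed by 0)
b4 |J1  (1-jn J1 has f-setter on 0)
b6 |J1  (J1: bond 0 brought flow, rest push out)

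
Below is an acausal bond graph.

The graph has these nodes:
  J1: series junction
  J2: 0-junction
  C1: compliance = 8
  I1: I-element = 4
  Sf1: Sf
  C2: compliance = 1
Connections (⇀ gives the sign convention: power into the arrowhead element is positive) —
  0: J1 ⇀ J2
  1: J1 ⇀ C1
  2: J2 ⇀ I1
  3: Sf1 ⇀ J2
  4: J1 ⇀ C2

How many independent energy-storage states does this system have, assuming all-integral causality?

3  (C1, C2, I1 all integral)

β3 →Sf1  (Sf1 (Sf) sets flow on bond)
β1 →J1  (prefer integral on C1)
β2 →I1  (I1: I, integral causality)
β0 →J2  (J2 needs exactly one e-in)
β4 →J1  (J1: bond 0 brought flow, rest push out)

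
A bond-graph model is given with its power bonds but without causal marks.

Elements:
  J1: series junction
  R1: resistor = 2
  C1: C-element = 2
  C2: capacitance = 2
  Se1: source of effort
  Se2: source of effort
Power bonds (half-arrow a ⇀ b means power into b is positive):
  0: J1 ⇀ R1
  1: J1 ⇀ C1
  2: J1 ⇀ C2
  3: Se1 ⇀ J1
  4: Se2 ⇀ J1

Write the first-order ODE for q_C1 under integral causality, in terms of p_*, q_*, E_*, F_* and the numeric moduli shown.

dq_C1/dt = E_Se1/2 + E_Se2/2 - q_C1/4 - q_C2/4

bond 3 stroke at J1  (source Se1 imposes e)
bond 4 stroke at J1  (Se2: effort source, stroke at far end)
bond 1 stroke at J1  (C1: C, integral causality)
bond 2 stroke at J1  (C2 outputs effort q/C2)
bond 0 stroke at R1  (closing 1-jn rule on J1)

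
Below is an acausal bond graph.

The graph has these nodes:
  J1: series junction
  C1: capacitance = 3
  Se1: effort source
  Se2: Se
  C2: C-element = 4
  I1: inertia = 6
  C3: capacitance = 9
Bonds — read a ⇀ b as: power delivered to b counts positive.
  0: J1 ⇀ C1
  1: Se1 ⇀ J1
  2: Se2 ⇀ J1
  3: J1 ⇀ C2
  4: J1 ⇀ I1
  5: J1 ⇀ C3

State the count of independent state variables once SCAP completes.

bond 1 →J1  (Se1: effort source, stroke at far end)
bond 2 →J1  (Se2 (Se) sets effort on bond)
bond 0 →J1  (C1 outputs effort q/C1)
bond 3 →J1  (C2 outputs effort q/C2)
bond 4 →I1  (I1: I, integral causality)
bond 5 →J1  (J1: bond 4 brought flow, rest push out)

4  (C1, C2, C3, I1 all integral)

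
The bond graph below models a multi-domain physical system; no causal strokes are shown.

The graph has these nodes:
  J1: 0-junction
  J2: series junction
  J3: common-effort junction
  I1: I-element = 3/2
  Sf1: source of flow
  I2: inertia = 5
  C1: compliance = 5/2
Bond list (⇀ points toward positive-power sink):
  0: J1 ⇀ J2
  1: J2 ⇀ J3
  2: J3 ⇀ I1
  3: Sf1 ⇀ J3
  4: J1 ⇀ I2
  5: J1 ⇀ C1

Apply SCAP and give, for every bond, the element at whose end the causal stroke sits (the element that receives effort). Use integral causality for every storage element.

β3 |Sf1  (Sf1 fixes flow; stroke at Sf1)
β2 |I1  (I1 outputs flow p/I1)
β1 |J3  (J3 needs exactly one e-in)
β0 |J2  (J2 flow already set via bond 1)
β4 |I2  (I2: I, integral causality)
β5 |J1  (only one effort-in slot at J1)

β0 stroke→J2
β1 stroke→J3
β2 stroke→I1
β3 stroke→Sf1
β4 stroke→I2
β5 stroke→J1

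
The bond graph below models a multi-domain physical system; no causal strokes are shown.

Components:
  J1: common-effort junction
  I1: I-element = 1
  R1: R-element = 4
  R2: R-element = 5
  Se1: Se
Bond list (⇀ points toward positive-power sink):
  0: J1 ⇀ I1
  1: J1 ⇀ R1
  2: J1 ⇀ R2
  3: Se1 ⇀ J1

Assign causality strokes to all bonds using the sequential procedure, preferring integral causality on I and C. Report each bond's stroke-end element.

β3 stroke at J1  (source Se1 imposes e)
β0 stroke at I1  (J1: bond 3 brought effort, rest push out)
β1 stroke at R1  (J1: bond 3 brought effort, rest push out)
β2 stroke at R2  (0-jn J1 has e-setter on 3)

β0 stroke at I1
β1 stroke at R1
β2 stroke at R2
β3 stroke at J1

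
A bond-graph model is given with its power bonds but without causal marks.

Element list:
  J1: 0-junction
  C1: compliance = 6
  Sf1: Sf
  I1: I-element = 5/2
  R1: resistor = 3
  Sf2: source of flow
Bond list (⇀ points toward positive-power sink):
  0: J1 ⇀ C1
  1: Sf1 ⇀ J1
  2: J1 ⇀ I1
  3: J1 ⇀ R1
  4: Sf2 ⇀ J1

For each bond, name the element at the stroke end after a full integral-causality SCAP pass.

β1 stroke→Sf1  (Sf1 (Sf) sets flow on bond)
β4 stroke→Sf2  (source Sf2 imposes f)
β0 stroke→J1  (C1: C, integral causality)
β2 stroke→I1  (0-jn J1 has e-setter on 0)
β3 stroke→R1  (J1 effort already set via bond 0)

#0 stroke→J1
#1 stroke→Sf1
#2 stroke→I1
#3 stroke→R1
#4 stroke→Sf2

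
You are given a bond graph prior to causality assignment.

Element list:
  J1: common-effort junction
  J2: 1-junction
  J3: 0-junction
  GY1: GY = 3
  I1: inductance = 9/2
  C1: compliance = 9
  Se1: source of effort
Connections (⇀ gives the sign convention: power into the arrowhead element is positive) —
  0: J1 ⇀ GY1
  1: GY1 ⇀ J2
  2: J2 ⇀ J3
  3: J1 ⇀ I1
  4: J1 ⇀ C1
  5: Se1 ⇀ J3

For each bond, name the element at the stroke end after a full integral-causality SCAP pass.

b0 stroke at GY1
b1 stroke at GY1
b2 stroke at J2
b3 stroke at I1
b4 stroke at J1
b5 stroke at J3

b5 |J3  (Se1 fixes effort; stroke away)
b2 |J2  (J3: bond 5 brought effort, rest push out)
b1 |GY1  (J2: last free bond brings flow in)
b0 |GY1  (GY1: gyrator matches bond 1)
b3 |I1  (I1: I, integral causality)
b4 |J1  (J1 needs exactly one e-in)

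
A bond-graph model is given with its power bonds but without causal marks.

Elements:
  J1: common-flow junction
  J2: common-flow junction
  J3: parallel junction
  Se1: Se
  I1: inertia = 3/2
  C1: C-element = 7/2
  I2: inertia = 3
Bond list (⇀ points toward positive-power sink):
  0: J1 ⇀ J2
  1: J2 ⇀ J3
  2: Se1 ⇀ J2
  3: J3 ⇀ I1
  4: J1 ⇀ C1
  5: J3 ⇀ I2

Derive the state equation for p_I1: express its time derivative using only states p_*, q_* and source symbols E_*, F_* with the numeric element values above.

dp_I1/dt = E_Se1 - 2*q_C1/7

bond 2 stroke→J2  (source Se1 imposes e)
bond 3 stroke→I1  (I1 outputs flow p/I1)
bond 4 stroke→J1  (C1: C, integral causality)
bond 0 stroke→J2  (J1: last free bond brings flow in)
bond 1 stroke→J3  (J2 needs exactly one f-in)
bond 5 stroke→I2  (0-jn J3 has e-setter on 1)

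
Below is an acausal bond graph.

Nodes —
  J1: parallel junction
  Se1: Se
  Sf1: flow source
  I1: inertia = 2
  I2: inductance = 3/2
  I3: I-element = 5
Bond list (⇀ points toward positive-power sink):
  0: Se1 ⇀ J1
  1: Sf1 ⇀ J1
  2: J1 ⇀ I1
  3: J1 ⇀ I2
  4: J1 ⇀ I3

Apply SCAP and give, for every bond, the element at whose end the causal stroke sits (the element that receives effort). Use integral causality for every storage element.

#0 stroke→J1  (Se1: effort source, stroke at far end)
#1 stroke→Sf1  (Sf1: flow source, stroke at near end)
#2 stroke→I1  (J1 effort already set via bond 0)
#3 stroke→I2  (J1 effort already set via bond 0)
#4 stroke→I3  (J1 effort already set via bond 0)

#0 →J1
#1 →Sf1
#2 →I1
#3 →I2
#4 →I3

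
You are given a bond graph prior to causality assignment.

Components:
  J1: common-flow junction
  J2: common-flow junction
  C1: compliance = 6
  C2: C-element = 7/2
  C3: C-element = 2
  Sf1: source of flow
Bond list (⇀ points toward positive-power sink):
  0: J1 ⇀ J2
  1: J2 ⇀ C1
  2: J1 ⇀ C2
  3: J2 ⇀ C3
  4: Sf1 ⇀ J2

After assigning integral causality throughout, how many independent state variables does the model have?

b4 →Sf1  (Sf1 (Sf) sets flow on bond)
b0 →J2  (J2 flow already set via bond 4)
b1 →J2  (common-f at J2 fixed by 4)
b3 →J2  (J2 flow already set via bond 4)
b2 →J1  (J1 flow already set via bond 0)

3  (C1, C2, C3 all integral)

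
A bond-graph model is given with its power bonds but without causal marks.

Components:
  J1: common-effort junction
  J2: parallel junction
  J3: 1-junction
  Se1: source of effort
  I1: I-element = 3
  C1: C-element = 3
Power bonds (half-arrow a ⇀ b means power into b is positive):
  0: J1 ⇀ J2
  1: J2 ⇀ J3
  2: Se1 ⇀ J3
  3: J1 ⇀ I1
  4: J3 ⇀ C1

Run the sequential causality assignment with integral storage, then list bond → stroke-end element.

#2 stroke at J3  (source Se1 imposes e)
#3 stroke at I1  (prefer integral on I1)
#0 stroke at J1  (J1 needs exactly one e-in)
#1 stroke at J2  (J2: last free bond brings effort in)
#4 stroke at J3  (J3 flow already set via bond 1)

b0 |J1
b1 |J2
b2 |J3
b3 |I1
b4 |J3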